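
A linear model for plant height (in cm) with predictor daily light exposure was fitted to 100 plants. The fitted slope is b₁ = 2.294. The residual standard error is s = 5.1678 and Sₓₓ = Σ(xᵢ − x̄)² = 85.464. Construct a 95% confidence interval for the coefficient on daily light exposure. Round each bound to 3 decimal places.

(1.185, 3.403)

SE(b₁) = s/√Sₓₓ = 5.1678/√85.464 = 0.559003.
df = n − 2 = 98.
t* = t_{0.025, 98} = 1.984467.
Margin = t* × SE = 1.984467 × 0.559003 = 1.10932.
CI: 2.294 ± 1.10932 → (1.185, 3.403).
With 95% confidence, each one-unit increase in daily light exposure is associated with a change of between 1.185 and 3.403 cm in plant height.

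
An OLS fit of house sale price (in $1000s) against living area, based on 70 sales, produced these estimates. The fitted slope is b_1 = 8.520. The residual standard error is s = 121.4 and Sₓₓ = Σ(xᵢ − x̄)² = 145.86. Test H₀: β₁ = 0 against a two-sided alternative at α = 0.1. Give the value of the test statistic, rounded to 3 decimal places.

t = 0.848

SE(b_1) = s/√Sₓₓ = 121.4/√145.86 = 10.052.
t = 8.520 / 10.052 = 0.848.
df = n − 2 = 68.
Two-sided p ≈ 0.3996, which is ≥ 0.1, so fail to reject H₀.
The data do not give significant evidence of an association between living area and house sale price.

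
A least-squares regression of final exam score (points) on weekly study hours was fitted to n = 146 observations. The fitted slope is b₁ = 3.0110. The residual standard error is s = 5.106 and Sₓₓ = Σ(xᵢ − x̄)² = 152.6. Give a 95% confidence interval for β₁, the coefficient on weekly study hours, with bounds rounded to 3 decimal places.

(2.194, 3.828)

SE(b₁) = s/√Sₓₓ = 5.106/√152.6 = 0.413336.
df = n − 2 = 144.
t* = t_{0.025, 144} = 1.976575.
Margin = t* × SE = 1.976575 × 0.413336 = 0.81699.
CI: 3.0110 ± 0.81699 → (2.194, 3.828).
With 95% confidence, each one-unit increase in weekly study hours is associated with a change of between 2.194 and 3.828 points in final exam score.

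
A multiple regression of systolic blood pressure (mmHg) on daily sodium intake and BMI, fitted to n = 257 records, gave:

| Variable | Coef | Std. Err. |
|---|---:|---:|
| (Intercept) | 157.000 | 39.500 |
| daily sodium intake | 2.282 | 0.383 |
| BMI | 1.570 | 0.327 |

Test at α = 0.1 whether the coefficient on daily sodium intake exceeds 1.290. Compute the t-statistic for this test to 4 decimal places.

t = 2.5901

Read off: b = 2.282, SE = 0.383 for daily sodium intake.
H₀: β₁ = 1.290 vs H₁: β₁ > 1.290.
t = (2.282 − 1.290) / 0.383 = 2.5901.
df = n − k − 1 = 257 − 2 − 1 = 254.
One-sided p ≈ 0.0051, which is < 0.1, so reject H₀.
There is evidence that the true slope on daily sodium intake exceeds 1.290 mmHg per unit, holding the other predictors fixed.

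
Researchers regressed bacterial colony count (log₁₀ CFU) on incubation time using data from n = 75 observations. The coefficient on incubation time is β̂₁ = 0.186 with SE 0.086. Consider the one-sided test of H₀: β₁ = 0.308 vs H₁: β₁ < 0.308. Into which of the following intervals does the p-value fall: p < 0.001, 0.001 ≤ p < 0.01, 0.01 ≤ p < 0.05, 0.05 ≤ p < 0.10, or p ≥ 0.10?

0.05 ≤ p < 0.10

t = (0.186 − 0.308) / 0.086 = -1.419.
df = n − 2 = 75 − 2 = 73.
One-sided p = P(T_{73} < t) ≈ 0.0801.
So 0.05 ≤ p < 0.10.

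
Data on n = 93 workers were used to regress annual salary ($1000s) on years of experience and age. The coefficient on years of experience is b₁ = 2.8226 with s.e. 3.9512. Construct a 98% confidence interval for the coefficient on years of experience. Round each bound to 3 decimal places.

df = n − k − 1 = 93 − 2 − 1 = 90.
t* = t_{0.01, 90} = 2.368497.
Margin = t* × SE = 2.368497 × 3.9512 = 9.35841.
CI: 2.8226 ± 9.35841 → (-6.536, 12.181).
With 98% confidence, each one-unit increase in years of experience is associated with a change of between -6.536 and 12.181 $1000s in annual salary, holding the other predictors fixed.

(-6.536, 12.181)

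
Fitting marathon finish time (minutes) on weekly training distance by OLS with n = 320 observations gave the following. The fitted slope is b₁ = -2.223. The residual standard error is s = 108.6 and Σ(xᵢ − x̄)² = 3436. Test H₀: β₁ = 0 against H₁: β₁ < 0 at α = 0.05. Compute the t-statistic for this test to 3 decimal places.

t = -1.200

SE(b₁) = s/√Sₓₓ = 108.6/√3436 = 1.85269.
t = -2.223 / 1.85269 = -1.200.
df = n − 2 = 318.
One-sided p ≈ 0.1155, which is ≥ 0.05, so fail to reject H₀.
The data do not give significant evidence that the true slope on weekly training distance is negative.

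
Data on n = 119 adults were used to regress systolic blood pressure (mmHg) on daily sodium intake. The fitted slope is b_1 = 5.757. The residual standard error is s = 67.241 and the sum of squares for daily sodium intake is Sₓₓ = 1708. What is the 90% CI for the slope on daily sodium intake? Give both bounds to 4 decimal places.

SE(b_1) = s/√Sₓₓ = 67.241/√1708 = 1.62701.
df = n − 2 = 117.
t* = t_{0.05, 117} = 1.657982.
Margin = t* × SE = 1.657982 × 1.62701 = 2.697553.
CI: 5.757 ± 2.697553 → (3.0594, 8.4546).
With 90% confidence, each one-unit increase in daily sodium intake is associated with a change of between 3.0594 and 8.4546 mmHg in systolic blood pressure.

(3.0594, 8.4546)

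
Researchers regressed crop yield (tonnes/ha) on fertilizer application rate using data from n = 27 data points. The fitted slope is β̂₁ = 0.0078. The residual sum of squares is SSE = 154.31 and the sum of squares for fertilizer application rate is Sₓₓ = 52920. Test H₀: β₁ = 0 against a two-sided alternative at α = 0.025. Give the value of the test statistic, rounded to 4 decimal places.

t = 0.7222

MSE = SSE/(n − 2) = 154.31/25 = 6.1724.
SE(β̂₁) = √(MSE/Sₓₓ) = √(6.1724/52920) = 0.0107998.
t = 0.0078 / 0.0107998 = 0.7222.
df = n − 2 = 25.
Two-sided p ≈ 0.4769, which is ≥ 0.025, so fail to reject H₀.
The data do not give significant evidence of an association between fertilizer application rate and crop yield.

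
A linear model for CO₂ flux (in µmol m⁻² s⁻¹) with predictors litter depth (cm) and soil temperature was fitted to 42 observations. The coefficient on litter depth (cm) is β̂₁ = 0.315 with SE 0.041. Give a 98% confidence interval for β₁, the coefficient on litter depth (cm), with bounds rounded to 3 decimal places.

df = n − k − 1 = 42 − 2 − 1 = 39.
t* = t_{0.01, 39} = 2.425841.
Margin = t* × SE = 2.425841 × 0.041 = 0.09946.
CI: 0.315 ± 0.09946 → (0.216, 0.414).
With 98% confidence, each one-unit increase in litter depth (cm) is associated with a change of between 0.216 and 0.414 µmol m⁻² s⁻¹ in CO₂ flux, holding the other predictors fixed.

(0.216, 0.414)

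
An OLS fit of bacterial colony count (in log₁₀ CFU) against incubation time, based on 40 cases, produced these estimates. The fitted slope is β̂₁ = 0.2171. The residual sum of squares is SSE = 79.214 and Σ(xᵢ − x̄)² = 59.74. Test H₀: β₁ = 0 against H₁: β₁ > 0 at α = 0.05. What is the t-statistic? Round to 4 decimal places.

t = 1.1622

MSE = SSE/(n − 2) = 79.214/38 = 2.08458.
SE(β̂₁) = √(MSE/Sₓₓ) = √(2.08458/59.74) = 0.1868.
t = 0.2171 / 0.1868 = 1.1622.
df = n − 2 = 38.
One-sided p ≈ 0.1262, which is ≥ 0.05, so fail to reject H₀.
The data do not give significant evidence that the true slope on incubation time is positive.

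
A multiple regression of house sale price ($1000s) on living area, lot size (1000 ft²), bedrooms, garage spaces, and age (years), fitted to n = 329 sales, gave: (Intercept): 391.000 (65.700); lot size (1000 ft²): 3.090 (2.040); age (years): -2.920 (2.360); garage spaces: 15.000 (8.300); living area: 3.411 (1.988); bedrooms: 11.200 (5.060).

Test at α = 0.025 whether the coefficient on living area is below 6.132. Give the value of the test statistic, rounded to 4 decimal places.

Read off: b = 3.411, SE = 1.988 for living area.
H₀: β₁ = 6.132 vs H₁: β₁ < 6.132.
t = (3.411 − 6.132) / 1.988 = -1.3687.
df = n − k − 1 = 329 − 5 − 1 = 323.
One-sided p ≈ 0.0860, which is ≥ 0.025, so fail to reject H₀.
The data do not give significant evidence that the true slope on living area is below 6.132 $1000s per unit, holding the other predictors fixed.

t = -1.3687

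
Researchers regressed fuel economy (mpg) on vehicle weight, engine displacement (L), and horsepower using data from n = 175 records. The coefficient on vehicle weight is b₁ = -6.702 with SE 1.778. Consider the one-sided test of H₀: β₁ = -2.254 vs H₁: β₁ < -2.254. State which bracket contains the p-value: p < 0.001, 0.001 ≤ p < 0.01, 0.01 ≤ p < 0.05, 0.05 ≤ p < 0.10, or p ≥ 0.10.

0.001 ≤ p < 0.01

t = (-6.702 − (-2.254)) / 1.778 = -2.502.
df = n − k − 1 = 175 − 3 − 1 = 171.
One-sided p = P(T_{171} < t) ≈ 0.0067.
So 0.001 ≤ p < 0.01.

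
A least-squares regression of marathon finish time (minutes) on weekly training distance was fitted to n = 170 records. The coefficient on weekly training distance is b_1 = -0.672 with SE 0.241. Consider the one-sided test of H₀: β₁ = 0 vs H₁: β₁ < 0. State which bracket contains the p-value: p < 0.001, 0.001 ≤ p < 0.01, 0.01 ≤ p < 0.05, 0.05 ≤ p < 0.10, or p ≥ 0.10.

0.001 ≤ p < 0.01

t = -0.672 / 0.241 = -2.788.
df = n − 2 = 170 − 2 = 168.
One-sided p = P(T_{168} < t) ≈ 0.0030.
So 0.001 ≤ p < 0.01.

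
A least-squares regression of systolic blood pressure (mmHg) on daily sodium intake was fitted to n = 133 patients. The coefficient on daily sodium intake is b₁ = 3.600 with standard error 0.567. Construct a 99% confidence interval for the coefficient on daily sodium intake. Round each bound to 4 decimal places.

(2.1179, 5.0821)

df = n − 2 = 133 − 2 = 131.
t* = t_{0.005, 131} = 2.61388.
Margin = t* × SE = 2.61388 × 0.567 = 1.482070.
CI: 3.600 ± 1.482070 → (2.1179, 5.0821).
With 99% confidence, each one-unit increase in daily sodium intake is associated with a change of between 2.1179 and 5.0821 mmHg in systolic blood pressure.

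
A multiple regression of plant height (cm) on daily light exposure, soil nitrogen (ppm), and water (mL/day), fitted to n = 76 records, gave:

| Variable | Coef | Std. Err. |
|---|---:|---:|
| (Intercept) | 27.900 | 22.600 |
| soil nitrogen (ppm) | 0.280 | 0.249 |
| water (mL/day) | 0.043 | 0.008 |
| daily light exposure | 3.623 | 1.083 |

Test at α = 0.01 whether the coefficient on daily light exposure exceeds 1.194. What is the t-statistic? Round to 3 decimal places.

Read off: b = 3.623, SE = 1.083 for daily light exposure.
H₀: β₁ = 1.194 vs H₁: β₁ > 1.194.
t = (3.623 − 1.194) / 1.083 = 2.243.
df = n − k − 1 = 76 − 3 − 1 = 72.
One-sided p ≈ 0.0140, which is ≥ 0.01, so fail to reject H₀.
The data do not give significant evidence that the true slope on daily light exposure exceeds 1.194 cm per unit, holding the other predictors fixed.

t = 2.243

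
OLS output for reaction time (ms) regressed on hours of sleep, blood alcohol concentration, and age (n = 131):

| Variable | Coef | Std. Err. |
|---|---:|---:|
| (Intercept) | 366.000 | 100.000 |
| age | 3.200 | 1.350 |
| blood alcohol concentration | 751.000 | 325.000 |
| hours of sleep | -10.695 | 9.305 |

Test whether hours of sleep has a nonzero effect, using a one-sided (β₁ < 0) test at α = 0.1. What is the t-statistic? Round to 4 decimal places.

t = -1.1494

Read off: b = -10.695, SE = 9.305 for hours of sleep.
H₀: β₁ = 0 vs H₁: β₁ < 0.
t = -10.695 / 9.305 = -1.1494.
df = n − k − 1 = 131 − 3 − 1 = 127.
One-sided p ≈ 0.1263, which is ≥ 0.1, so fail to reject H₀.
The data do not give significant evidence that the true slope on hours of sleep is negative, holding the other predictors fixed.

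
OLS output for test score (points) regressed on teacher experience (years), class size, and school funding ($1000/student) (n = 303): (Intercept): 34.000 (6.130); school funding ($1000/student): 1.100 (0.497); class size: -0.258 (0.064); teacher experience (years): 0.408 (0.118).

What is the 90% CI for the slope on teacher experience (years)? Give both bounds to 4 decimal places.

(0.2133, 0.6027)

Read off: b = 0.408, SE = 0.118 for teacher experience (years).
df = n − k − 1 = 303 − 3 − 1 = 299.
t* = t_{0.05, 299} = 1.649966.
Margin = t* × SE = 1.649966 × 0.118 = 0.194696.
CI: 0.408 ± 0.194696 → (0.2133, 0.6027).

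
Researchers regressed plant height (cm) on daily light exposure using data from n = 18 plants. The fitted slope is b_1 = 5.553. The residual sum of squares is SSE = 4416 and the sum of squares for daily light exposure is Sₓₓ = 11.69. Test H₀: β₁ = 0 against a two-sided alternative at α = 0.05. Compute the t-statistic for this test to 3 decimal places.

t = 1.143

MSE = SSE/(n − 2) = 4416/16 = 276.
SE(b_1) = √(MSE/Sₓₓ) = √(276/11.69) = 4.859.
t = 5.553 / 4.859 = 1.143.
df = n − 2 = 16.
Two-sided p ≈ 0.2699, which is ≥ 0.05, so fail to reject H₀.
The data do not give significant evidence of an association between daily light exposure and plant height.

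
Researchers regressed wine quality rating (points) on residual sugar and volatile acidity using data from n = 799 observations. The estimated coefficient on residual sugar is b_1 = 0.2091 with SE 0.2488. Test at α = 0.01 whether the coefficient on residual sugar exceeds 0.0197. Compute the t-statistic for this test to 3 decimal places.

t = 0.761

H₀: β₁ = 0.0197 vs H₁: β₁ > 0.0197.
t = (b_1 − β₁⁰)/SE = (0.2091 − 0.0197) / 0.2488 = 0.761.
df = n − k − 1 = 799 − 2 − 1 = 796.
One-sided p ≈ 0.2234, which is ≥ 0.01, so fail to reject H₀.
The data do not give significant evidence that the true slope on residual sugar exceeds 0.0197 points per unit, holding the other predictors fixed.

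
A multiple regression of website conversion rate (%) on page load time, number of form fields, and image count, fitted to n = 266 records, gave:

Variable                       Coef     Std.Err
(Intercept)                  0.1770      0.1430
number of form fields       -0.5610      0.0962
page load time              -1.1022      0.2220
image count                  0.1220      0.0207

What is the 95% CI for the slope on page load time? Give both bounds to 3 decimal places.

Read off: b = -1.1022, SE = 0.2220 for page load time.
df = n − k − 1 = 266 − 3 − 1 = 262.
t* = t_{0.025, 262} = 1.96906.
Margin = t* × SE = 1.96906 × 0.2220 = 0.43713.
CI: -1.1022 ± 0.43713 → (-1.539, -0.665).

(-1.539, -0.665)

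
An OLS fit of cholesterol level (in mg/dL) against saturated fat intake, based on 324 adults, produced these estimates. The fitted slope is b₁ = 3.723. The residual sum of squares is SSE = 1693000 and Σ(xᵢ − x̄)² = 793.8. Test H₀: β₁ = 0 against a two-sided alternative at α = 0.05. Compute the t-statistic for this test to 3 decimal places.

MSE = SSE/(n − 2) = 1693000/322 = 5257.76.
SE(b₁) = √(MSE/Sₓₓ) = √(5257.76/793.8) = 2.57362.
t = 3.723 / 2.57362 = 1.447.
df = n − 2 = 322.
Two-sided p ≈ 0.1490, which is ≥ 0.05, so fail to reject H₀.
The data do not give significant evidence of an association between saturated fat intake and cholesterol level.

t = 1.447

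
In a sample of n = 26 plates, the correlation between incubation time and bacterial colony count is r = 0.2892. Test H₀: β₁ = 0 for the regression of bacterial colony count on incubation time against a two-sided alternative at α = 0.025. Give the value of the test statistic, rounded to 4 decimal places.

t = 1.4800

t = r·√(n − 2)/√(1 − r²) = 0.2892·√24/√0.916363 = 1.4800.
df = n − 2 = 24.
Two-sided p ≈ 0.1519, which is ≥ 0.025, so fail to reject H₀.
The data do not give significant evidence of a linear association between incubation time and bacterial colony count.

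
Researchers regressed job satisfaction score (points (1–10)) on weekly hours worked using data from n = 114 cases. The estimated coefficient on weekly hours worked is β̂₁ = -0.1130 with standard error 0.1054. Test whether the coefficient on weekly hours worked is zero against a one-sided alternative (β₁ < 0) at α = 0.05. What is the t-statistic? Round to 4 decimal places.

t = -1.0721

H₀: β₁ = 0 vs H₁: β₁ < 0.
t = (β̂₁ − β₁⁰)/SE = -0.1130 / 0.1054 = -1.0721.
df = n − 2 = 114 − 2 = 112.
One-sided p ≈ 0.1430, which is ≥ 0.05, so fail to reject H₀.
The data do not give significant evidence that the true slope on weekly hours worked is negative.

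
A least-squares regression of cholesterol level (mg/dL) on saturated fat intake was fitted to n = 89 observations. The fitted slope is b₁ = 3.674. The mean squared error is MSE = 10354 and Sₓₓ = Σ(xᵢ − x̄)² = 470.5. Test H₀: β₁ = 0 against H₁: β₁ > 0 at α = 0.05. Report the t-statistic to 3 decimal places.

t = 0.783

SE(b₁) = √(MSE/Sₓₓ) = √(10354/470.5) = 4.6911.
t = 3.674 / 4.6911 = 0.783.
df = n − 2 = 87.
One-sided p ≈ 0.2178, which is ≥ 0.05, so fail to reject H₀.
The data do not give significant evidence that the true slope on saturated fat intake is positive.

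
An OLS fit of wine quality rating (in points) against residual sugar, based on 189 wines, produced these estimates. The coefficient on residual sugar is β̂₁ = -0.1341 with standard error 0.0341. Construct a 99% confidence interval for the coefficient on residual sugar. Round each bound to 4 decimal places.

(-0.2228, -0.0454)

df = n − 2 = 189 − 2 = 187.
t* = t_{0.005, 187} = 2.602376.
Margin = t* × SE = 2.602376 × 0.0341 = 0.088741.
CI: -0.1341 ± 0.088741 → (-0.2228, -0.0454).
With 99% confidence, each one-unit increase in residual sugar is associated with a change of between -0.2228 and -0.0454 points in wine quality rating.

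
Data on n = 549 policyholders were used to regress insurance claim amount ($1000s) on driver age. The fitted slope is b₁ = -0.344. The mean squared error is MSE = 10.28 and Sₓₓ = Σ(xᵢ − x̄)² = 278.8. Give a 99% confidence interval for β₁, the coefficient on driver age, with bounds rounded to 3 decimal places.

(-0.840, 0.152)

SE(b₁) = √(MSE/Sₓₓ) = √(10.28/278.8) = 0.192022.
df = n − 2 = 547.
t* = t_{0.005, 547} = 2.584847.
Margin = t* × SE = 2.584847 × 0.192022 = 0.49635.
CI: -0.344 ± 0.49635 → (-0.840, 0.152).
With 99% confidence, each one-unit increase in driver age is associated with a change of between -0.840 and 0.152 $1000s in insurance claim amount.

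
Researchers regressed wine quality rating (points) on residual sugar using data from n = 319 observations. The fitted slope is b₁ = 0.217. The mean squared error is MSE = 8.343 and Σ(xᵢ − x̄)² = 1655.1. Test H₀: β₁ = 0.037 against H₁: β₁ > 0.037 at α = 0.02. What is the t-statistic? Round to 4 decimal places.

t = 2.5353

SE(b₁) = √(MSE/Sₓₓ) = √(8.343/1655.1) = 0.0709985.
t = (0.217 − 0.037) / 0.0709985 = 2.5353.
df = n − 2 = 317.
One-sided p ≈ 0.0059, which is < 0.02, so reject H₀.
There is evidence that the true slope on residual sugar exceeds 0.037 points per unit.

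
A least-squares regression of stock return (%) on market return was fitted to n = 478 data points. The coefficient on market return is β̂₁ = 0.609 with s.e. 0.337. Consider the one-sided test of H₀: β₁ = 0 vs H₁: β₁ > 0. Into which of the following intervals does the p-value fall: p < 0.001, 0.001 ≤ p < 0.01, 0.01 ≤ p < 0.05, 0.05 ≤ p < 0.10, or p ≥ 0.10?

t = 0.609 / 0.337 = 1.807.
df = n − 2 = 478 − 2 = 476.
One-sided p = P(T_{476} > t) ≈ 0.0357.
So 0.01 ≤ p < 0.05.

0.01 ≤ p < 0.05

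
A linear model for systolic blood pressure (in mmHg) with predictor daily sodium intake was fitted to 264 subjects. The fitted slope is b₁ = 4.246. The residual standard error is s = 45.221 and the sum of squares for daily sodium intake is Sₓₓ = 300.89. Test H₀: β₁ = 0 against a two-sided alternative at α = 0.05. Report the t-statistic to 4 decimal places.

SE(b₁) = s/√Sₓₓ = 45.221/√300.89 = 2.60697.
t = 4.246 / 2.60697 = 1.6287.
df = n − 2 = 262.
Two-sided p ≈ 0.1046, which is ≥ 0.05, so fail to reject H₀.
The data do not give significant evidence of an association between daily sodium intake and systolic blood pressure.

t = 1.6287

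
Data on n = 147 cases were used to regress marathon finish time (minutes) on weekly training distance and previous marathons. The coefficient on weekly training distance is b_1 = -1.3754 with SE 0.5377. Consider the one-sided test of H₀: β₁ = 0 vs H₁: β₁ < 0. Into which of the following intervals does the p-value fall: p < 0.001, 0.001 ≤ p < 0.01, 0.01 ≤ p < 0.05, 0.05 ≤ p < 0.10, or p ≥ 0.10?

0.001 ≤ p < 0.01

t = -1.3754 / 0.5377 = -2.558.
df = n − k − 1 = 147 − 2 − 1 = 144.
One-sided p = P(T_{144} < t) ≈ 0.0058.
So 0.001 ≤ p < 0.01.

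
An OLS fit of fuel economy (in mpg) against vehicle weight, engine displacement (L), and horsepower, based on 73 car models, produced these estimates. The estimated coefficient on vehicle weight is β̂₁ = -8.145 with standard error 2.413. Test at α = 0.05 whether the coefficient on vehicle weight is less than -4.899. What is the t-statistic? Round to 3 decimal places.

t = -1.345

H₀: β₁ = -4.899 vs H₁: β₁ < -4.899.
t = (β̂₁ − β₁⁰)/SE = (-8.145 − (-4.899)) / 2.413 = -1.345.
df = n − k − 1 = 73 − 3 − 1 = 69.
One-sided p ≈ 0.0915, which is ≥ 0.05, so fail to reject H₀.
The data do not give significant evidence that the true slope on vehicle weight is below -4.899 mpg per unit, holding the other predictors fixed.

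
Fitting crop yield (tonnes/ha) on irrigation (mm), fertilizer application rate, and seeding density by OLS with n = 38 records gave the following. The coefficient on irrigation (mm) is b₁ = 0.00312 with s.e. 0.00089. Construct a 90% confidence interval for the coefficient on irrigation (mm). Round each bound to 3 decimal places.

df = n − k − 1 = 38 − 3 − 1 = 34.
t* = t_{0.05, 34} = 1.690924.
Margin = t* × SE = 1.690924 × 0.00089 = 0.00150.
CI: 0.00312 ± 0.00150 → (0.002, 0.005).
With 90% confidence, each one-unit increase in irrigation (mm) is associated with a change of between 0.002 and 0.005 tonnes/ha in crop yield, holding the other predictors fixed.

(0.002, 0.005)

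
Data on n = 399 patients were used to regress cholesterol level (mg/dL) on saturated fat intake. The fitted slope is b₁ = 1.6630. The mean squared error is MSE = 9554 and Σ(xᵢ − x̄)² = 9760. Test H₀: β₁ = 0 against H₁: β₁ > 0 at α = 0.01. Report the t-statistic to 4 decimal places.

SE(b₁) = √(MSE/Sₓₓ) = √(9554/9760) = 0.98939.
t = 1.6630 / 0.98939 = 1.6808.
df = n − 2 = 397.
One-sided p ≈ 0.0468, which is ≥ 0.01, so fail to reject H₀.
The data do not give significant evidence that the true slope on saturated fat intake is positive.

t = 1.6808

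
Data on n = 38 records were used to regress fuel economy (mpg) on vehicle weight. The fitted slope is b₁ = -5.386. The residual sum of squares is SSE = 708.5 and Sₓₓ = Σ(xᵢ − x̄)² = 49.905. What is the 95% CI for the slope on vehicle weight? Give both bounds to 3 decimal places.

MSE = SSE/(n − 2) = 708.5/36 = 19.6806.
SE(b₁) = √(MSE/Sₓₓ) = √(19.6806/49.905) = 0.627981.
df = n − 2 = 36.
t* = t_{0.025, 36} = 2.028094.
Margin = t* × SE = 2.028094 × 0.627981 = 1.27360.
CI: -5.386 ± 1.27360 → (-6.660, -4.112).
With 95% confidence, each one-unit increase in vehicle weight is associated with a change of between -6.660 and -4.112 mpg in fuel economy.

(-6.660, -4.112)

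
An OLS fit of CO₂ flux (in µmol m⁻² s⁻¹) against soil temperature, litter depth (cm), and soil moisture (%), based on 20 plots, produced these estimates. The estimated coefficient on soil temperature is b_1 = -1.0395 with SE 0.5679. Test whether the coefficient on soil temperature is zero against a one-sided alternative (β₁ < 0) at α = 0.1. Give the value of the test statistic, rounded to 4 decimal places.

t = -1.8304

H₀: β₁ = 0 vs H₁: β₁ < 0.
t = (b_1 − β₁⁰)/SE = -1.0395 / 0.5679 = -1.8304.
df = n − k − 1 = 20 − 3 − 1 = 16.
One-sided p ≈ 0.0429, which is < 0.1, so reject H₀.
There is evidence that the true slope on soil temperature is negative, holding the other predictors fixed.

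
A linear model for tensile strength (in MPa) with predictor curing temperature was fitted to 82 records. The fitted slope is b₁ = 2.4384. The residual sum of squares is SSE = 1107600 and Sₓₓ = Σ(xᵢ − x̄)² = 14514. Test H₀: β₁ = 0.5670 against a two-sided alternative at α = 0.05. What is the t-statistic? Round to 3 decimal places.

t = 1.916

MSE = SSE/(n − 2) = 1107600/80 = 13845.
SE(b₁) = √(MSE/Sₓₓ) = √(13845/14514) = 0.976681.
t = (2.4384 − 0.5670) / 0.976681 = 1.916.
df = n − 2 = 80.
Two-sided p ≈ 0.0589, which is ≥ 0.05, so fail to reject H₀.
The data are consistent with a true slope of 0.5670 MPa per unit of curing temperature.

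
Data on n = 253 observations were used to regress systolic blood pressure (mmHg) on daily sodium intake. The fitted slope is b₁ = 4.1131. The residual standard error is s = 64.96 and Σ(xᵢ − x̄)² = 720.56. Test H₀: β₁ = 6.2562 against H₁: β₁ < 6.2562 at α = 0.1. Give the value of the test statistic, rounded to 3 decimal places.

t = -0.886

SE(b₁) = s/√Sₓₓ = 64.96/√720.56 = 2.41998.
t = (4.1131 − 6.2562) / 2.41998 = -0.886.
df = n − 2 = 251.
One-sided p ≈ 0.1883, which is ≥ 0.1, so fail to reject H₀.
The data do not give significant evidence that the true slope on daily sodium intake is below 6.2562 mmHg per unit.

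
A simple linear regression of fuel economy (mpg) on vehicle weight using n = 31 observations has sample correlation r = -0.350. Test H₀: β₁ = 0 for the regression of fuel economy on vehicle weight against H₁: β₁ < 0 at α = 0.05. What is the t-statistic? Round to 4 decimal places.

t = -2.0121

t = r·√(n − 2)/√(1 − r²) = -0.350·√29/√0.8775 = -2.0121.
df = n − 2 = 29.
One-sided p ≈ 0.0268, which is < 0.05, so reject H₀.
There is evidence of a linear association between vehicle weight and fuel economy.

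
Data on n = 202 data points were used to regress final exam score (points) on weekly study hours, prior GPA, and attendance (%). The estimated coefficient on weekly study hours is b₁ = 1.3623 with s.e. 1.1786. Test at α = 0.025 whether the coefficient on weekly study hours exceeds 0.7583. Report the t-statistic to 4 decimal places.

H₀: β₁ = 0.7583 vs H₁: β₁ > 0.7583.
t = (b₁ − β₁⁰)/SE = (1.3623 − 0.7583) / 1.1786 = 0.5125.
df = n − k − 1 = 202 − 3 − 1 = 198.
One-sided p ≈ 0.3044, which is ≥ 0.025, so fail to reject H₀.
The data do not give significant evidence that the true slope on weekly study hours exceeds 0.7583 points per unit, holding the other predictors fixed.

t = 0.5125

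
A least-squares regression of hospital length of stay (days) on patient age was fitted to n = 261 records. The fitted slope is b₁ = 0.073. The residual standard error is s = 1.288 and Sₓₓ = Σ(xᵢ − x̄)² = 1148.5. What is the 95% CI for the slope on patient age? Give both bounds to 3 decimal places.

(-0.002, 0.148)

SE(b₁) = s/√Sₓₓ = 1.288/√1148.5 = 0.0380058.
df = n − 2 = 259.
t* = t_{0.025, 259} = 1.969166.
Margin = t* × SE = 1.969166 × 0.0380058 = 0.07484.
CI: 0.073 ± 0.07484 → (-0.002, 0.148).
With 95% confidence, each one-unit increase in patient age is associated with a change of between -0.002 and 0.148 days in hospital length of stay.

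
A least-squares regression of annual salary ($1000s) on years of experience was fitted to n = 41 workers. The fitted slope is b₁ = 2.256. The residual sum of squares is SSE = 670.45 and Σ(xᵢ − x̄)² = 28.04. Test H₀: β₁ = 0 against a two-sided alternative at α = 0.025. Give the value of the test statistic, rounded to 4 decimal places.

t = 2.8812

MSE = SSE/(n − 2) = 670.45/39 = 17.191.
SE(b₁) = √(MSE/Sₓₓ) = √(17.191/28.04) = 0.783.
t = 2.256 / 0.783 = 2.8812.
df = n − 2 = 39.
Two-sided p ≈ 0.0064, which is < 0.025, so reject H₀.
There is evidence that years of experience is associated with annual salary.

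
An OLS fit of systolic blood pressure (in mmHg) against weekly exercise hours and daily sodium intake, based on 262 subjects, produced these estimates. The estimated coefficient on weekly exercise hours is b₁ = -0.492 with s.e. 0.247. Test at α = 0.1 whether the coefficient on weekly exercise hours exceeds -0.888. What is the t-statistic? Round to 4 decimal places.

H₀: β₁ = -0.888 vs H₁: β₁ > -0.888.
t = (b₁ − β₁⁰)/SE = (-0.492 − (-0.888)) / 0.247 = 1.6032.
df = n − k − 1 = 262 − 2 − 1 = 259.
One-sided p ≈ 0.0551, which is < 0.1, so reject H₀.
There is evidence that the true slope on weekly exercise hours exceeds -0.888 mmHg per unit, holding the other predictors fixed.

t = 1.6032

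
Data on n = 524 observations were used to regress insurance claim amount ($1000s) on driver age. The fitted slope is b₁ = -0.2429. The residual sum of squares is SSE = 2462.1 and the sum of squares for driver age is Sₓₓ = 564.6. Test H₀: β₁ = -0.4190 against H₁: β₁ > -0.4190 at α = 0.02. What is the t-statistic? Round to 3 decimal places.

t = 1.927

MSE = SSE/(n − 2) = 2462.1/522 = 4.71667.
SE(b₁) = √(MSE/Sₓₓ) = √(4.71667/564.6) = 0.0914002.
t = (-0.2429 − (-0.4190)) / 0.0914002 = 1.927.
df = n − 2 = 522.
One-sided p ≈ 0.0273, which is ≥ 0.02, so fail to reject H₀.
The data do not give significant evidence that the true slope on driver age exceeds -0.4190 $1000s per unit.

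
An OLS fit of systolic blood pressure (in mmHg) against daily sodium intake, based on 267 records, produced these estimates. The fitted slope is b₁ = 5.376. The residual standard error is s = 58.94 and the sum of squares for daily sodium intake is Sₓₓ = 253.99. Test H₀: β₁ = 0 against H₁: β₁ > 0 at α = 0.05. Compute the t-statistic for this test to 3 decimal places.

SE(b₁) = s/√Sₓₓ = 58.94/√253.99 = 3.6983.
t = 5.376 / 3.6983 = 1.454.
df = n − 2 = 265.
One-sided p ≈ 0.0736, which is ≥ 0.05, so fail to reject H₀.
The data do not give significant evidence that the true slope on daily sodium intake is positive.

t = 1.454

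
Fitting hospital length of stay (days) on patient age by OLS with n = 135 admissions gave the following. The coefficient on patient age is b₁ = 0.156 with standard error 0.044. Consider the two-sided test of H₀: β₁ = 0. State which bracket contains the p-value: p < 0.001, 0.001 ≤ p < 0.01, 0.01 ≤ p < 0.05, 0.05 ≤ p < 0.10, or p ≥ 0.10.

p < 0.001

t = 0.156 / 0.044 = 3.545.
df = n − 2 = 135 − 2 = 133.
Two-sided p = 2·P(T_{133} > |t|) ≈ 0.0005.
So p < 0.001.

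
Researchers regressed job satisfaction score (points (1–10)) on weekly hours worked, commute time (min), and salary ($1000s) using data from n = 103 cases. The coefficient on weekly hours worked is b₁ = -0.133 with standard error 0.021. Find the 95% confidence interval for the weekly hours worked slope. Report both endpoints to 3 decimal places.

df = n − k − 1 = 103 − 3 − 1 = 99.
t* = t_{0.025, 99} = 1.984217.
Margin = t* × SE = 1.984217 × 0.021 = 0.04167.
CI: -0.133 ± 0.04167 → (-0.175, -0.091).
With 95% confidence, each one-unit increase in weekly hours worked is associated with a change of between -0.175 and -0.091 points (1–10) in job satisfaction score, holding the other predictors fixed.

(-0.175, -0.091)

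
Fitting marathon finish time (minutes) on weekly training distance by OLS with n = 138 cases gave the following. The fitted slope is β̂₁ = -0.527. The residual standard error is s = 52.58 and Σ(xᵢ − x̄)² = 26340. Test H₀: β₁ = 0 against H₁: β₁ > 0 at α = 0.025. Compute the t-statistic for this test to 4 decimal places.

SE(β̂₁) = s/√Sₓₓ = 52.58/√26340 = 0.323976.
t = -0.527 / 0.323976 = -1.6267.
df = n − 2 = 136.
One-sided p ≈ 0.9469, which is ≥ 0.025, so fail to reject H₀.
The data do not give significant evidence that the true slope on weekly training distance is positive.

t = -1.6267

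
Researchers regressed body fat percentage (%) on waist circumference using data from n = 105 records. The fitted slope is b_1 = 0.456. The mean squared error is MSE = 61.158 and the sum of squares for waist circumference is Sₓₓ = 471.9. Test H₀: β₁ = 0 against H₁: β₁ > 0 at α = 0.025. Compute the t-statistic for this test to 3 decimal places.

t = 1.267

SE(b_1) = √(MSE/Sₓₓ) = √(61.158/471.9) = 0.359999.
t = 0.456 / 0.359999 = 1.267.
df = n − 2 = 103.
One-sided p ≈ 0.1041, which is ≥ 0.025, so fail to reject H₀.
The data do not give significant evidence that the true slope on waist circumference is positive.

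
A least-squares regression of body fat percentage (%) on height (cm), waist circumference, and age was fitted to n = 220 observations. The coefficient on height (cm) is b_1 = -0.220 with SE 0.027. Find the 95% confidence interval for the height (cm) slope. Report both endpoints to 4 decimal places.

(-0.2732, -0.1668)

df = n − k − 1 = 220 − 3 − 1 = 216.
t* = t_{0.025, 216} = 1.971007.
Margin = t* × SE = 1.971007 × 0.027 = 0.053217.
CI: -0.220 ± 0.053217 → (-0.2732, -0.1668).
With 95% confidence, each one-unit increase in height (cm) is associated with a change of between -0.2732 and -0.1668 % in body fat percentage, holding the other predictors fixed.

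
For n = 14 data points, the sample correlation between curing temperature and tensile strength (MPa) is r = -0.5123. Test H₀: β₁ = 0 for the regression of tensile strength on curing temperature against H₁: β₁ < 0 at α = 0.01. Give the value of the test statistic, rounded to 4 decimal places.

t = r·√(n − 2)/√(1 − r²) = -0.5123·√12/√0.737549 = -2.0664.
df = n − 2 = 12.
One-sided p ≈ 0.0305, which is ≥ 0.01, so fail to reject H₀.
The data do not give significant evidence of a linear association between curing temperature and tensile strength.

t = -2.0664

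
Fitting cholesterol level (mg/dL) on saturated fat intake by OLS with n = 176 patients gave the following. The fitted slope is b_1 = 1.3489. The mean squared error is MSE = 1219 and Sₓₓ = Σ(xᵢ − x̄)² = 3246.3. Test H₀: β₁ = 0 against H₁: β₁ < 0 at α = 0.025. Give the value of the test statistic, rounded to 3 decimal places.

SE(b_1) = √(MSE/Sₓₓ) = √(1219/3246.3) = 0.612784.
t = 1.3489 / 0.612784 = 2.201.
df = n − 2 = 174.
One-sided p ≈ 0.9855, which is ≥ 0.025, so fail to reject H₀.
The data do not give significant evidence that the true slope on saturated fat intake is negative.

t = 2.201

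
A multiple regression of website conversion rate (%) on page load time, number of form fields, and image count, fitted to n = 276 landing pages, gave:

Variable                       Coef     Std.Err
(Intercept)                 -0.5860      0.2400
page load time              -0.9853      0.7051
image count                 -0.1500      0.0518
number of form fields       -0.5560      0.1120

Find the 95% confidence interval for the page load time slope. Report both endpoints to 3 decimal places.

Read off: b = -0.9853, SE = 0.7051 for page load time.
df = n − k − 1 = 276 − 3 − 1 = 272.
t* = t_{0.025, 272} = 1.968724.
Margin = t* × SE = 1.968724 × 0.7051 = 1.38815.
CI: -0.9853 ± 1.38815 → (-2.373, 0.403).

(-2.373, 0.403)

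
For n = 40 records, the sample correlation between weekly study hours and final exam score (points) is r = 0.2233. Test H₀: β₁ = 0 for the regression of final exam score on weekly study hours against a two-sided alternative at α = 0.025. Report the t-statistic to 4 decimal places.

t = 1.4122

t = r·√(n − 2)/√(1 − r²) = 0.2233·√38/√0.950137 = 1.4122.
df = n − 2 = 38.
Two-sided p ≈ 0.1660, which is ≥ 0.025, so fail to reject H₀.
The data do not give significant evidence of a linear association between weekly study hours and final exam score.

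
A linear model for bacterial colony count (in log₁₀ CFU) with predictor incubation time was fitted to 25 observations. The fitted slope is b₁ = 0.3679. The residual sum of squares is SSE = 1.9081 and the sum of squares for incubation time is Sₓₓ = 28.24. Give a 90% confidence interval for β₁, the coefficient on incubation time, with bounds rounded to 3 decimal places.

MSE = SSE/(n − 2) = 1.9081/23 = 0.0829609.
SE(b₁) = √(MSE/Sₓₓ) = √(0.0829609/28.24) = 0.0542006.
df = n − 2 = 23.
t* = t_{0.05, 23} = 1.713872.
Margin = t* × SE = 1.713872 × 0.0542006 = 0.09289.
CI: 0.3679 ± 0.09289 → (0.275, 0.461).
With 90% confidence, each one-unit increase in incubation time is associated with a change of between 0.275 and 0.461 log₁₀ CFU in bacterial colony count.

(0.275, 0.461)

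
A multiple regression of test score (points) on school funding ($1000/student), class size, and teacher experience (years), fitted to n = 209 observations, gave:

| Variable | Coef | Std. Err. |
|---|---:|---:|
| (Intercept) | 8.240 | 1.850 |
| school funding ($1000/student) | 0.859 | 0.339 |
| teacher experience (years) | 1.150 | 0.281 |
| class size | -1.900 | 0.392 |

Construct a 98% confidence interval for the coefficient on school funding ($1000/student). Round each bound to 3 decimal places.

Read off: b = 0.859, SE = 0.339 for school funding ($1000/student).
df = n − k − 1 = 209 − 3 − 1 = 205.
t* = t_{0.01, 205} = 2.344675.
Margin = t* × SE = 2.344675 × 0.339 = 0.79484.
CI: 0.859 ± 0.79484 → (0.064, 1.654).

(0.064, 1.654)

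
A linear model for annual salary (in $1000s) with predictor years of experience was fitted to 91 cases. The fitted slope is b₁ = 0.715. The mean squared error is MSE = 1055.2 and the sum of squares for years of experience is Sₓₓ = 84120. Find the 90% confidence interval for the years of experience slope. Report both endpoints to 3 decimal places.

SE(b₁) = √(MSE/Sₓₓ) = √(1055.2/84120) = 0.112.
df = n − 2 = 89.
t* = t_{0.05, 89} = 1.662155.
Margin = t* × SE = 1.662155 × 0.112 = 0.18616.
CI: 0.715 ± 0.18616 → (0.529, 0.901).
With 90% confidence, each one-unit increase in years of experience is associated with a change of between 0.529 and 0.901 $1000s in annual salary.

(0.529, 0.901)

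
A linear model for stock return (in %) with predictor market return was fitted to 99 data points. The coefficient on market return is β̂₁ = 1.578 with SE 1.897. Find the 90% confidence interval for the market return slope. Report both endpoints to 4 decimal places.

df = n − 2 = 99 − 2 = 97.
t* = t_{0.05, 97} = 1.660715.
Margin = t* × SE = 1.660715 × 1.897 = 3.150376.
CI: 1.578 ± 3.150376 → (-1.5724, 4.7284).
With 90% confidence, each one-unit increase in market return is associated with a change of between -1.5724 and 4.7284 % in stock return.

(-1.5724, 4.7284)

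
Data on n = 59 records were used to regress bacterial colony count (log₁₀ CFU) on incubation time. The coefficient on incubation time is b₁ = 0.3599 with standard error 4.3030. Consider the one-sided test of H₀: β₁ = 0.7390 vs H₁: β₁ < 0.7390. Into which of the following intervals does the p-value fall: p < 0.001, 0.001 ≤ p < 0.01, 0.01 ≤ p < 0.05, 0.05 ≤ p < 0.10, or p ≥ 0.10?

t = (0.3599 − 0.7390) / 4.3030 = -0.088.
df = n − 2 = 59 − 2 = 57.
One-sided p = P(T_{57} < t) ≈ 0.4651.
So p ≥ 0.10.

p ≥ 0.10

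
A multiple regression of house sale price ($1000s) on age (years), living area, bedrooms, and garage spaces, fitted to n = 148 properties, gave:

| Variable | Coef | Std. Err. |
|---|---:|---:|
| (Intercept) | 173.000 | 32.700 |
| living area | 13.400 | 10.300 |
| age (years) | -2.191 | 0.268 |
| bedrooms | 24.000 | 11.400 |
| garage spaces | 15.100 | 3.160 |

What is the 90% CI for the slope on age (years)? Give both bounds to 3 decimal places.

(-2.635, -1.747)

Read off: b = -2.191, SE = 0.268 for age (years).
df = n − k − 1 = 148 − 4 − 1 = 143.
t* = t_{0.05, 143} = 1.655579.
Margin = t* × SE = 1.655579 × 0.268 = 0.44370.
CI: -2.191 ± 0.44370 → (-2.635, -1.747).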